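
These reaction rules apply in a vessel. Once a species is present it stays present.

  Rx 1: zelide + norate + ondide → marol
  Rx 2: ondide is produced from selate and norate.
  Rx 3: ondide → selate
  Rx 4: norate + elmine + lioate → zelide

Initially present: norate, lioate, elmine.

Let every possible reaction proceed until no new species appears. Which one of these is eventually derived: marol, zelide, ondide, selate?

zelide

norate, elmine, and lioate present → zelide forms (Rx 4).
ondide would need selate and norate (Rx 2), but selate never forms. marol would need zelide, norate, and ondide (Rx 1), but ondide never forms. selate would need ondide (Rx 3), but ondide never forms.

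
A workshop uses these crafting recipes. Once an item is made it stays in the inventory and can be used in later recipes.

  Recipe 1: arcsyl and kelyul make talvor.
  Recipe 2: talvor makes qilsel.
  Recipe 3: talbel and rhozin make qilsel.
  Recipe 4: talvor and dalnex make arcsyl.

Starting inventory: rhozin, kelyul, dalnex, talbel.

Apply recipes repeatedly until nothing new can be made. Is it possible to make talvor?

No

talvor would need arcsyl and kelyul (Recipe 1), but arcsyl is never obtained.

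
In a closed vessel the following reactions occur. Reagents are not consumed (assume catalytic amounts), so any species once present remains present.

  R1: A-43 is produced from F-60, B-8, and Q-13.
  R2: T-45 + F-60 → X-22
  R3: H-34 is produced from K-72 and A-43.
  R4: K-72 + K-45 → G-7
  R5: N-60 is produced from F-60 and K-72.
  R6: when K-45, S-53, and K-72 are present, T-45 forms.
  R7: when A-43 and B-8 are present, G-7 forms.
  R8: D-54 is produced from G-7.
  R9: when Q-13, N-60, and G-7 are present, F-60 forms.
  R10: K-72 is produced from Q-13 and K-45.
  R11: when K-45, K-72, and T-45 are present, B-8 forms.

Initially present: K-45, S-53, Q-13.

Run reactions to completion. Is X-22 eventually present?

X-22 would need T-45 and F-60 (R2), but F-60 never forms.

No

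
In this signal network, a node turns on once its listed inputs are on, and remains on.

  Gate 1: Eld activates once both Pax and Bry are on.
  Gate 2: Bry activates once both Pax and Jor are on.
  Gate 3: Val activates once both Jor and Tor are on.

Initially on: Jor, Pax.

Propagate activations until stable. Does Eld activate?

Gate 2: Pax and Jor on → Bry on.
Pax and Bry are on, so Eld activates (Gate 1).

Yes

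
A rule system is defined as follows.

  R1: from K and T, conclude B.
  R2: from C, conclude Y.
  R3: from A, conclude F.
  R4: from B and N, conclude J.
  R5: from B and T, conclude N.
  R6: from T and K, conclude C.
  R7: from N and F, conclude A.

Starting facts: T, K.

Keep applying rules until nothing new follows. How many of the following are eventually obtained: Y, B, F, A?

2

From T and K, R6 gives C.
From K and T, R1 gives B.
C holds, so Y follows (R2).
Y: reached.
B: reached.
F would need A (R3), but A is never established.
A would need N and F (R7), but F is never established.
Reached: Y and B — 2 of the 4.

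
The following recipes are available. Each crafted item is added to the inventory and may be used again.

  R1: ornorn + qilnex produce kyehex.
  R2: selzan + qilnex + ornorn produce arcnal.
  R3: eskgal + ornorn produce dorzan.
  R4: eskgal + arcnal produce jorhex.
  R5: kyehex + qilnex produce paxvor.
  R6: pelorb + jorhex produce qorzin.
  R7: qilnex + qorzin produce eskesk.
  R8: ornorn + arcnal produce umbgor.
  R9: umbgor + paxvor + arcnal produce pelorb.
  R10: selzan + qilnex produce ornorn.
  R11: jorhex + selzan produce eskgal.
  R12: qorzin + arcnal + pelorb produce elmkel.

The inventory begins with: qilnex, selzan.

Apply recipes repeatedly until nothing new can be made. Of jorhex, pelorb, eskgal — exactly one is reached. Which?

pelorb

Using R10, selzan and qilnex make ornorn.
ornorn + qilnex → kyehex (R1).
Using R2, selzan, qilnex, and ornorn make arcnal.
Using R5, kyehex and qilnex make paxvor.
Using R8, ornorn and arcnal make umbgor.
Using R9, umbgor, paxvor, and arcnal make pelorb.
eskgal would need jorhex and selzan (R11), but jorhex is never obtained. jorhex would need eskgal and arcnal (R4), but eskgal is never obtained.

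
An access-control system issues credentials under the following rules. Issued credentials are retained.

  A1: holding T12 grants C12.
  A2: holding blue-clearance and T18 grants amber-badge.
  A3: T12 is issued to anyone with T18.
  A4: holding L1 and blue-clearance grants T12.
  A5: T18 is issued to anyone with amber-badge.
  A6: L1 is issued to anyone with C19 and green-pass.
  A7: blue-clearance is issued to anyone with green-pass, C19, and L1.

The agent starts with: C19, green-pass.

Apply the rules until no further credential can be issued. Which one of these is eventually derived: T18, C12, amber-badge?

C12

Holding C19 and green-pass grants L1 (A6).
Holding green-pass, C19, and L1 grants blue-clearance (A7).
Holding L1 and blue-clearance grants T12 (A4).
Holding T12 grants C12 (A1).
T18 would need amber-badge (A5), but amber-badge is never granted. amber-badge would need blue-clearance and T18 (A2), but T18 is never granted.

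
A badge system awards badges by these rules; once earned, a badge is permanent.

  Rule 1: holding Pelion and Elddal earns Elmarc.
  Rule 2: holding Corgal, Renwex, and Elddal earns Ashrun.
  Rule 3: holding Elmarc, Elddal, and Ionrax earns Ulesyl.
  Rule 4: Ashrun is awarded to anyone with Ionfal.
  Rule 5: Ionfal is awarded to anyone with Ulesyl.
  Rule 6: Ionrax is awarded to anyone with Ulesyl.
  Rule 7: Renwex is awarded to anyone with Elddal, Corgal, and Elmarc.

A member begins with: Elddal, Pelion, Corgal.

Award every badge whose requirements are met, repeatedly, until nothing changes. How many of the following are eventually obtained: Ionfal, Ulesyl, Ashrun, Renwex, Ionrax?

With Pelion and Elddal, Elmarc is earned (Rule 1).
With Elddal, Corgal, and Elmarc, Renwex is earned (Rule 7).
With Corgal, Renwex, and Elddal, Ashrun is earned (Rule 2).
Ionfal would need Ulesyl (Rule 5), but Ulesyl is never earned.
Ulesyl would need Elmarc, Elddal, and Ionrax (Rule 3), but Ionrax is never earned.
Ashrun: reached.
Renwex: reached.
Ionrax would need Ulesyl (Rule 6), but Ulesyl is never earned.
Reached: Ashrun and Renwex — 2 of the 5.

2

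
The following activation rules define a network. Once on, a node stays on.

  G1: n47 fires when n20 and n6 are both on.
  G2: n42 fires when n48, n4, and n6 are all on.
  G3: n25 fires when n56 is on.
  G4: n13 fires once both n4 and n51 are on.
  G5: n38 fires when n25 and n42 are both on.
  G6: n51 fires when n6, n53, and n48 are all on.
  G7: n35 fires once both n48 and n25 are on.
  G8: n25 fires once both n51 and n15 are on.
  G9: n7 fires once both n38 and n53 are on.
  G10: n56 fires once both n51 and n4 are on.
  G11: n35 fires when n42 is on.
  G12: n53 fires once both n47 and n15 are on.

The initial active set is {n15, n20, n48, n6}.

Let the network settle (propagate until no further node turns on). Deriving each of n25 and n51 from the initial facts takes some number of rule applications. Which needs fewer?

n51: n20 and n6 are on, so n47 fires (G1). n47 and n15 are on, so n53 fires (G12). n6, n53, and n48 are on, so n51 fires (G6). [3 rule applications]
n25: G1: n20 and n6 on → n47 on. n47 and n15 are on, so n53 fires (G12). G6: n6, n53, and n48 on → n51 on. n51 and n15 are on, so n25 fires (G8). [4 rule applications]
n51 needs fewer.

n51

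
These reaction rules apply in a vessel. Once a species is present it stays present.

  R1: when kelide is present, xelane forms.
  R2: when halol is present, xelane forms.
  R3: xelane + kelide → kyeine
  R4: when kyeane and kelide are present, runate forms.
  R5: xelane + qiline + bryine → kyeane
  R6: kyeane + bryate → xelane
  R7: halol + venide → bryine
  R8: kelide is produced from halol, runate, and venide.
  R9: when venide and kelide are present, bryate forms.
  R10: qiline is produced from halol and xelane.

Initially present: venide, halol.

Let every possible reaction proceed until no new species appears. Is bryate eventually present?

bryate would need venide and kelide (R9), but kelide never forms.

No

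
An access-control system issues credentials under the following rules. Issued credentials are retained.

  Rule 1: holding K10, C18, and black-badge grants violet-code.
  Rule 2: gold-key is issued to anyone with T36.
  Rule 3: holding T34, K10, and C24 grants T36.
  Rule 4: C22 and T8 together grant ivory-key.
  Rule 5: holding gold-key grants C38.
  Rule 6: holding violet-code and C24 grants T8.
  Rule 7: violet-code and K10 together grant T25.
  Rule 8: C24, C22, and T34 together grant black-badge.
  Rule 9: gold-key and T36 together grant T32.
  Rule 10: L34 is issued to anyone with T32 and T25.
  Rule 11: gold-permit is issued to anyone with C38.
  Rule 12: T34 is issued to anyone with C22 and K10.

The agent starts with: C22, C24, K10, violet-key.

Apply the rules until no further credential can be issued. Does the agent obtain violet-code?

violet-code would need K10, C18, and black-badge (Rule 1), but C18 is never granted.

No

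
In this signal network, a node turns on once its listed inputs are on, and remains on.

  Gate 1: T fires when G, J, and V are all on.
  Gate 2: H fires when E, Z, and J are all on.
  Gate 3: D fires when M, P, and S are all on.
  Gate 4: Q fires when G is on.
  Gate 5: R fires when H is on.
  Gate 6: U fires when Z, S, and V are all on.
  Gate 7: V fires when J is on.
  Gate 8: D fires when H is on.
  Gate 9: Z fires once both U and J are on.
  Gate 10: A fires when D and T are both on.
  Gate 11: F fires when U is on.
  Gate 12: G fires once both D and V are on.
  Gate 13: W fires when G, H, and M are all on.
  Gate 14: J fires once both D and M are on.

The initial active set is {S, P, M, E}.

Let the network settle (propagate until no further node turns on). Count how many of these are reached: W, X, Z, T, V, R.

2

Gate 3: M, P, and S on → D on.
Gate 14: D and M on → J on.
Gate 7: J on → V on.
D and V are on, so G fires (Gate 12).
Gate 1: G, J, and V on → T on.
W would need G, H, and M (Gate 13), but H never turns on.
No rule produces X, and it is not given.
Z would need U and J (Gate 9), but U never turns on.
T: reached.
V: reached.
R would need H (Gate 5), but H never turns on.
Reached: T and V — 2 of the 6.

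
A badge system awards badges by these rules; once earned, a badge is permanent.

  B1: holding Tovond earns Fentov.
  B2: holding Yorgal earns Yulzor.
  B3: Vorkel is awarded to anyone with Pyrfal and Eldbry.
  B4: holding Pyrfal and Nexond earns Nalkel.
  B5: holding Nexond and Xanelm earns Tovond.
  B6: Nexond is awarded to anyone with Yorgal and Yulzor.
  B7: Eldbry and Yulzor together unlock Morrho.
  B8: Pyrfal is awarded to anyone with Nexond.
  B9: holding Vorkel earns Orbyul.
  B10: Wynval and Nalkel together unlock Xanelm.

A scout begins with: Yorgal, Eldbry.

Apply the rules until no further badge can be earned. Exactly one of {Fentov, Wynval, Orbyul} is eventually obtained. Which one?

With Yorgal, Yulzor is earned (B2).
With Yorgal and Yulzor, Nexond is earned (B6).
With Nexond, Pyrfal is earned (B8).
With Pyrfal and Eldbry, Vorkel is earned (B3).
With Vorkel, Orbyul is earned (B9).
No rule produces Wynval, and it is not given. Fentov would need Tovond (B1), but Tovond is never earned.

Orbyul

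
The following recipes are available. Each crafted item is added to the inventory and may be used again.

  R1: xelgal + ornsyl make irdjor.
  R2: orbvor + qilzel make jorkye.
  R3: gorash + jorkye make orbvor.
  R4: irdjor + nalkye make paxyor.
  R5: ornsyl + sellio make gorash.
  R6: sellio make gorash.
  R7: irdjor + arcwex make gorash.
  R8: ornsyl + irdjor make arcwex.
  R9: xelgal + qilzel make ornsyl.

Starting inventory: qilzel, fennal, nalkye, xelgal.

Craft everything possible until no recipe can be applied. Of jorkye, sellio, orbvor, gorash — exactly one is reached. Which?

gorash

xelgal + qilzel → ornsyl (R9).
xelgal + ornsyl → irdjor (R1).
Using R8, ornsyl and irdjor make arcwex.
irdjor + arcwex → gorash (R7).
jorkye would need orbvor and qilzel (R2), but orbvor is never obtained. No rule produces sellio, and it is not given. orbvor would need gorash and jorkye (R3), but jorkye is never obtained.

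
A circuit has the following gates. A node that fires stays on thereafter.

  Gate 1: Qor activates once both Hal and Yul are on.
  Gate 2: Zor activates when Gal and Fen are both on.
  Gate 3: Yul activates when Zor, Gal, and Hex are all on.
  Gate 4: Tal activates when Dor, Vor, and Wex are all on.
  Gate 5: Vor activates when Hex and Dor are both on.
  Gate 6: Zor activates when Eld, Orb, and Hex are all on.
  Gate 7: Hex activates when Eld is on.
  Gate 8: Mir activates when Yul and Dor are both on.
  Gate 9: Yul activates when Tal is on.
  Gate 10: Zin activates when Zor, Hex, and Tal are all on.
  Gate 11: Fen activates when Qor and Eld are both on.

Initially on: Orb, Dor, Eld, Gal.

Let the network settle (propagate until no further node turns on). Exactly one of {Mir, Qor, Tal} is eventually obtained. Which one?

Mir

Eld is on, so Hex activates (Gate 7).
Eld, Orb, and Hex are on, so Zor activates (Gate 6).
Gate 3: Zor, Gal, and Hex on → Yul on.
Yul and Dor are on, so Mir activates (Gate 8).
Tal would need Dor, Vor, and Wex (Gate 4), but Wex never turns on. Qor would need Hal and Yul (Gate 1), but Hal never turns on.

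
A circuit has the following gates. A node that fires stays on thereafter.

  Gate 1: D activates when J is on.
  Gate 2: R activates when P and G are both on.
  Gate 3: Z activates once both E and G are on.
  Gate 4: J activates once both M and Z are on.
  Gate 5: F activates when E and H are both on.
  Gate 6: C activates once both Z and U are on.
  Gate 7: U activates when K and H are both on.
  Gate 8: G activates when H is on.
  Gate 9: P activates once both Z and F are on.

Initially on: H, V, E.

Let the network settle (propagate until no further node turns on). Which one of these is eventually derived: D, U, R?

R

E and H are on, so F activates (Gate 5).
H is on, so G activates (Gate 8).
Gate 3: E and G on → Z on.
Gate 9: Z and F on → P on.
P and G are on, so R activates (Gate 2).
U would need K and H (Gate 7), but K never turns on. D would need J (Gate 1), but J never turns on.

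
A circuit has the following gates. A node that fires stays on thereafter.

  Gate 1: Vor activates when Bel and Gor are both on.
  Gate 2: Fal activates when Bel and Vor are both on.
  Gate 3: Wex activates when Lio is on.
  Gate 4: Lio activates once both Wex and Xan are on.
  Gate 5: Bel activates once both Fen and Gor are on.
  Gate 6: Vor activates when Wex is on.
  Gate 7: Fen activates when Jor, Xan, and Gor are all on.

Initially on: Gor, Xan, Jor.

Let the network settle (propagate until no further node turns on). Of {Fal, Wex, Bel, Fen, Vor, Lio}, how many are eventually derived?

Jor, Xan, and Gor are on, so Fen activates (Gate 7).
Fen and Gor are on, so Bel activates (Gate 5).
Bel and Gor are on, so Vor activates (Gate 1).
Bel and Vor are on, so Fal activates (Gate 2).
Fal: reached.
Wex would need Lio (Gate 3), but Lio never turns on.
Bel: reached.
Fen: reached.
Vor: reached.
Lio would need Wex and Xan (Gate 4), but Wex never turns on.
Reached: Fal, Bel, Fen, and Vor — 4 of the 6.

4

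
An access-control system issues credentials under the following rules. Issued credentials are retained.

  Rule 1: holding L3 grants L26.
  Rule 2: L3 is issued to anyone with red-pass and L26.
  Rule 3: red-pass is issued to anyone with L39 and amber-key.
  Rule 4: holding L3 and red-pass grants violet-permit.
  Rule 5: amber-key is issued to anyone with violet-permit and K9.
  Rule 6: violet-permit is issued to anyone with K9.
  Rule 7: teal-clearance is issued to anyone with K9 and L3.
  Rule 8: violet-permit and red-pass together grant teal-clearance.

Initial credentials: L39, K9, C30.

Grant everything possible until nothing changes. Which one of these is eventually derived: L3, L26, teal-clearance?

teal-clearance

Holding K9 grants violet-permit (Rule 6).
Holding violet-permit and K9 grants amber-key (Rule 5).
Holding L39 and amber-key grants red-pass (Rule 3).
Holding violet-permit and red-pass grants teal-clearance (Rule 8).
L3 would need red-pass and L26 (Rule 2), but L26 is never granted. L26 would need L3 (Rule 1), but L3 is never granted.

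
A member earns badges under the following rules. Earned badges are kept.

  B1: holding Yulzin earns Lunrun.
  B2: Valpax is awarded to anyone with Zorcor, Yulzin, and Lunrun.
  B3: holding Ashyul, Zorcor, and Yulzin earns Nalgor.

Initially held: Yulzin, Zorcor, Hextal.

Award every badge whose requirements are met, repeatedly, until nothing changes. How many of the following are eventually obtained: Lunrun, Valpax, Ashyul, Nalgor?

With Yulzin, Lunrun is earned (B1).
With Zorcor, Yulzin, and Lunrun, Valpax is earned (B2).
Lunrun: reached.
Valpax: reached.
No rule produces Ashyul, and it is not given.
Nalgor would need Ashyul, Zorcor, and Yulzin (B3), but Ashyul is never earned.
Reached: Lunrun and Valpax — 2 of the 4.

2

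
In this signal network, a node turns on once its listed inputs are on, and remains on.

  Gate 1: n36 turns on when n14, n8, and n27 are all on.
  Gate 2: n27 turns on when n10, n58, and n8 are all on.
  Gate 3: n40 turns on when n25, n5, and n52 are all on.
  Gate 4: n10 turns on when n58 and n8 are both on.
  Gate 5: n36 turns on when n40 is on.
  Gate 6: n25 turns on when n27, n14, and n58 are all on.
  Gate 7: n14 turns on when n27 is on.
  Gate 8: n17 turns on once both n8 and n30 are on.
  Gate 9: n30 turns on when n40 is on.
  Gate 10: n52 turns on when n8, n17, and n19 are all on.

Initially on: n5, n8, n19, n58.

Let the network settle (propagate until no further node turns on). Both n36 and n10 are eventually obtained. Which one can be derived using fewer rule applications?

n10: n58 and n8 are on, so n10 turns on (Gate 4). [1 rule application]
n36: Gate 4: n58 and n8 on → n10 on. n10, n58, and n8 are on, so n27 turns on (Gate 2). Gate 7: n27 on → n14 on. Gate 1: n14, n8, and n27 on → n36 on. [4 rule applications]
n10 needs fewer.

n10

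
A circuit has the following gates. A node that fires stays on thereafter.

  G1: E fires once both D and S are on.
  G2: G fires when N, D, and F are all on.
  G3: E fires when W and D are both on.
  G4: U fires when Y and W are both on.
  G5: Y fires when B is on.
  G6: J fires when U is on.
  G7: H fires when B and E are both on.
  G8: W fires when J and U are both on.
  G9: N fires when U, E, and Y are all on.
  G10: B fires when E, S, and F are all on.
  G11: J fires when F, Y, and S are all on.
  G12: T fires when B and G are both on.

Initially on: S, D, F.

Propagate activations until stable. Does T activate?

T would need B and G (G12), but G never turns on.

No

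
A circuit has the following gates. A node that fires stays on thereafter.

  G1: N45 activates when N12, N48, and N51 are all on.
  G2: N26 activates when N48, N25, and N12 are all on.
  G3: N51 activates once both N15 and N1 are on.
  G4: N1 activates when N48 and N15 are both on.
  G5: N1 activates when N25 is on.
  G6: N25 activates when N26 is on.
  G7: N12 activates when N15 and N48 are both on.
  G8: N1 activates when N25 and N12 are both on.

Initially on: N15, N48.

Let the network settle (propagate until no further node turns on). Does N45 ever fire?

G7: N15 and N48 on → N12 on.
N48 and N15 are on, so N1 activates (G4).
N15 and N1 are on, so N51 activates (G3).
G1: N12, N48, and N51 on → N45 on.

Yes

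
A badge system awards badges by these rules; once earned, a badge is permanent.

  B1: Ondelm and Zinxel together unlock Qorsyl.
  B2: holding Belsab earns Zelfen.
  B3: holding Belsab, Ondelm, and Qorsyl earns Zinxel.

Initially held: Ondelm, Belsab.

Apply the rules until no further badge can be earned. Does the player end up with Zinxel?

No

Zinxel would need Belsab, Ondelm, and Qorsyl (B3), but Qorsyl is never earned.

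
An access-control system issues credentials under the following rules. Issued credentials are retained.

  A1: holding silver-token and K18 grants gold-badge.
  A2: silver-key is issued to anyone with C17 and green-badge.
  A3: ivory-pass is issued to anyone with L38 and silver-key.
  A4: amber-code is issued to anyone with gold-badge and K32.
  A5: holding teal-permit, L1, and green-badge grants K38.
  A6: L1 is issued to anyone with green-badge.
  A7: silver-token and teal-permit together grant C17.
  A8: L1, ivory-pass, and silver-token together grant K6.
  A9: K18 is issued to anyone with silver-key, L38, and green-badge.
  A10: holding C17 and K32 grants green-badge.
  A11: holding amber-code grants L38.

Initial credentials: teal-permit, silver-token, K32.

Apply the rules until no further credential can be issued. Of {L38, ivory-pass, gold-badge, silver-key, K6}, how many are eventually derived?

1

Holding silver-token and teal-permit grants C17 (A7).
Holding C17 and K32 grants green-badge (A10).
Holding C17 and green-badge grants silver-key (A2).
L38 would need amber-code (A11), but amber-code is never granted.
ivory-pass would need L38 and silver-key (A3), but L38 is never granted.
gold-badge would need silver-token and K18 (A1), but K18 is never granted.
silver-key: reached.
K6 would need L1, ivory-pass, and silver-token (A8), but ivory-pass is never granted.
Reached: silver-key — 1 of the 5.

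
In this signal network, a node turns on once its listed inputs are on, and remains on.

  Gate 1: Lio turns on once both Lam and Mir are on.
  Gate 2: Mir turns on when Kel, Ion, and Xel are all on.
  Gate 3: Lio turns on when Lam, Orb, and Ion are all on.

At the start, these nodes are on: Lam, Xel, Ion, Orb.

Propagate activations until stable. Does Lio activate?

Lam, Orb, and Ion are on, so Lio turns on (Gate 3).

Yes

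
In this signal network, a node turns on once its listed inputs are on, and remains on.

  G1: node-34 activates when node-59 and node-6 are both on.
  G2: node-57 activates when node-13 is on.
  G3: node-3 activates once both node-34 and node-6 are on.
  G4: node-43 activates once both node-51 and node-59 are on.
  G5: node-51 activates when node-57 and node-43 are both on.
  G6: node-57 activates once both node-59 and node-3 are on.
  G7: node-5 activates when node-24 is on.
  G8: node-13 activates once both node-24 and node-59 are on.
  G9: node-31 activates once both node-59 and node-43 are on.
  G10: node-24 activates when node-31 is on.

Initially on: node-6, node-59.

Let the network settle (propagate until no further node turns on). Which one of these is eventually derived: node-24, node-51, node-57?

node-59 and node-6 are on, so node-34 activates (G1).
node-34 and node-6 are on, so node-3 activates (G3).
G6: node-59 and node-3 on → node-57 on.
node-51 would need node-57 and node-43 (G5), but node-43 never turns on. node-24 would need node-31 (G10), but node-31 never turns on.

node-57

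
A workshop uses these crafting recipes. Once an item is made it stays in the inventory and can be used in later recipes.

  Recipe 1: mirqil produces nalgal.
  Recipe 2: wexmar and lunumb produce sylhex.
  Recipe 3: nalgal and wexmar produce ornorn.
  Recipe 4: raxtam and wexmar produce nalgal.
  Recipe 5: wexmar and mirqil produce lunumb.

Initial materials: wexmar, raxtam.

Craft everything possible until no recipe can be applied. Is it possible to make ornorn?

raxtam and wexmar → nalgal (Recipe 4).
Using Recipe 3, nalgal and wexmar make ornorn.

Yes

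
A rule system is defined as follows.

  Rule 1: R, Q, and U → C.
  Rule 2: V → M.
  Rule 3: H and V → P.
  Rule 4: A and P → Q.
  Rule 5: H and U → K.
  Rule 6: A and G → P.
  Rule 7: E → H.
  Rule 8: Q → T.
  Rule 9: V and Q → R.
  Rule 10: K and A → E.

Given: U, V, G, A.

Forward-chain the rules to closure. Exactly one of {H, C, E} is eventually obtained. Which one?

C

A and G hold, so P follows (Rule 6).
A and P hold, so Q follows (Rule 4).
From V and Q, Rule 9 gives R.
R, Q, and U hold, so C follows (Rule 1).
H would need E (Rule 7), but E is never established. E would need K and A (Rule 10), but K is never established.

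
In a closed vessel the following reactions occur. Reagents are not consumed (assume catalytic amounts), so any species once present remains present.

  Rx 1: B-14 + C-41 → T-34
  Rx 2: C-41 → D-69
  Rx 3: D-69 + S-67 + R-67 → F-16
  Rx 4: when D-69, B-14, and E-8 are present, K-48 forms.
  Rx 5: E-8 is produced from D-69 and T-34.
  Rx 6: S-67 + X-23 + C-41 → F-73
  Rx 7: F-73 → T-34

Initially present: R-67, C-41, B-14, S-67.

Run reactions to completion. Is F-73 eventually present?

F-73 would need S-67, X-23, and C-41 (Rx 6), but X-23 never forms.

No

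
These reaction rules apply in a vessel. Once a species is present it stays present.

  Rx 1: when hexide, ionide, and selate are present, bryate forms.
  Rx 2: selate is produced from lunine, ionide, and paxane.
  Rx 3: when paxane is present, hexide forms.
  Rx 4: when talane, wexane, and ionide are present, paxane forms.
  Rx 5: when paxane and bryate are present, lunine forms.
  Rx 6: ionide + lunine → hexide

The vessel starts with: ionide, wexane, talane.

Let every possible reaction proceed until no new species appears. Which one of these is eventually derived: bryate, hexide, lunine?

hexide

talane, wexane, and ionide present → paxane forms (Rx 4).
paxane present → hexide forms (Rx 3).
lunine would need paxane and bryate (Rx 5), but bryate never forms. bryate would need hexide, ionide, and selate (Rx 1), but selate never forms.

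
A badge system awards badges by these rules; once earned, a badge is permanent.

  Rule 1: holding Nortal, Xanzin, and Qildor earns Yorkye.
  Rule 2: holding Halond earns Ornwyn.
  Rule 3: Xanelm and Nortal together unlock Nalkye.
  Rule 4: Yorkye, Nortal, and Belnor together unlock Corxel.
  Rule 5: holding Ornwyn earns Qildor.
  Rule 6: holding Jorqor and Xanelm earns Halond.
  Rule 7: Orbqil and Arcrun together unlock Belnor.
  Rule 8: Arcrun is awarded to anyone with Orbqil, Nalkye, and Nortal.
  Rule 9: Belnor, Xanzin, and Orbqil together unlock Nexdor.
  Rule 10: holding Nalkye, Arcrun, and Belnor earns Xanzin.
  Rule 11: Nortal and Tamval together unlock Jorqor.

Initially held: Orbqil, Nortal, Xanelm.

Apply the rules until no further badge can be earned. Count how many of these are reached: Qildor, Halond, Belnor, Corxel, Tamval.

1

With Xanelm and Nortal, Nalkye is earned (Rule 3).
With Orbqil, Nalkye, and Nortal, Arcrun is earned (Rule 8).
With Orbqil and Arcrun, Belnor is earned (Rule 7).
Qildor would need Ornwyn (Rule 5), but Ornwyn is never earned.
Halond would need Jorqor and Xanelm (Rule 6), but Jorqor is never earned.
Belnor: reached.
Corxel would need Yorkye, Nortal, and Belnor (Rule 4), but Yorkye is never earned.
No rule produces Tamval, and it is not given.
Reached: Belnor — 1 of the 5.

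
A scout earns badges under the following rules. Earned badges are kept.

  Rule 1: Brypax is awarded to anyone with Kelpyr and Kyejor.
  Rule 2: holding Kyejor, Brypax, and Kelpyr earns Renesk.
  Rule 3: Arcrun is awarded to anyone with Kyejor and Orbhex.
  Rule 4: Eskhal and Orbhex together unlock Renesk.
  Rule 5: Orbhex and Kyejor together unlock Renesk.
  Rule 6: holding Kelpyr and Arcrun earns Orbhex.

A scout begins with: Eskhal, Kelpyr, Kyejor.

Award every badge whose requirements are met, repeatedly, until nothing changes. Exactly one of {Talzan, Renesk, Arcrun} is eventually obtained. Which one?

With Kelpyr and Kyejor, Brypax is earned (Rule 1).
With Kyejor, Brypax, and Kelpyr, Renesk is earned (Rule 2).
Arcrun would need Kyejor and Orbhex (Rule 3), but Orbhex is never earned. No rule produces Talzan, and it is not given.

Renesk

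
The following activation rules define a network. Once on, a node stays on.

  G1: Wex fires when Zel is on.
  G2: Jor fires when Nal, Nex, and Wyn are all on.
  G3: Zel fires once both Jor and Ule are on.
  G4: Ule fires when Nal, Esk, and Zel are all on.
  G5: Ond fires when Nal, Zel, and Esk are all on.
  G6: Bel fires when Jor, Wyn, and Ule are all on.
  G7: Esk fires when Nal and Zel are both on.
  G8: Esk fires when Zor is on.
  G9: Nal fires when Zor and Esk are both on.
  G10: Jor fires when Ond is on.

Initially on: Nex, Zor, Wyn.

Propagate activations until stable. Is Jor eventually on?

Zor is on, so Esk fires (G8).
G9: Zor and Esk on → Nal on.
G2: Nal, Nex, and Wyn on → Jor on.

Yes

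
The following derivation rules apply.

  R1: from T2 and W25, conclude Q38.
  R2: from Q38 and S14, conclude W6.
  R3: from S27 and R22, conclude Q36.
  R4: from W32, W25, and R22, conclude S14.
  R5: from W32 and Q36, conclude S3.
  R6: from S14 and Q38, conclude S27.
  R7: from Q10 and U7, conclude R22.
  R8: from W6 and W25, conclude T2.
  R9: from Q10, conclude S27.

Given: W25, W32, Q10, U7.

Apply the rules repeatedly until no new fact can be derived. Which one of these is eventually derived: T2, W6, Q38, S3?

From Q10 and U7, R7 gives R22.
Q10 holds, so S27 follows (R9).
From S27 and R22, R3 gives Q36.
W32 and Q36 hold, so S3 follows (R5).
W6 would need Q38 and S14 (R2), but Q38 is never established. T2 would need W6 and W25 (R8), but W6 is never established. Q38 would need T2 and W25 (R1), but T2 is never established.

S3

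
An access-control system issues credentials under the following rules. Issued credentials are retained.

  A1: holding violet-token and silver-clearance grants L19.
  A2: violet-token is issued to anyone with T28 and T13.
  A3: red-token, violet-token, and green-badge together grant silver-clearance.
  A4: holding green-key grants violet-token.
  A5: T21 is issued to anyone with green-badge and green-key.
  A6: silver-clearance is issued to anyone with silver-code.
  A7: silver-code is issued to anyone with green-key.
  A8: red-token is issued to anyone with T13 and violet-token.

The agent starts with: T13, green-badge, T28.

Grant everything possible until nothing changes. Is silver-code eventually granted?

silver-code would need green-key (A7), but green-key is never granted.

No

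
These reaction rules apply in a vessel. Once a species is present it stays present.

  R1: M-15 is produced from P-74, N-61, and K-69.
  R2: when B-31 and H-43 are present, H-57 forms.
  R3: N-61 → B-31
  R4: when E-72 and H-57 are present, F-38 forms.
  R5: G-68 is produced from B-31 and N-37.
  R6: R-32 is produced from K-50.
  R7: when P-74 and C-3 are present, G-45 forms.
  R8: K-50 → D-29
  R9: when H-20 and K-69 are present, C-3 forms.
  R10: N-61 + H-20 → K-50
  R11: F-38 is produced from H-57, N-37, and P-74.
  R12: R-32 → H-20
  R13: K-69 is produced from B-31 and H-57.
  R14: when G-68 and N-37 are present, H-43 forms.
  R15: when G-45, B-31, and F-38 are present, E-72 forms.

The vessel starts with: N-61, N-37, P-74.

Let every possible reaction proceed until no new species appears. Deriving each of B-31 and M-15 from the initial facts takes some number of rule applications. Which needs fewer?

B-31

B-31: N-61 present → B-31 forms (R3). [1 rule application]
M-15: N-61 present → B-31 forms (R3). B-31 and N-37 present → G-68 forms (R5). G-68 and N-37 present → H-43 forms (R14). B-31 and H-43 present → H-57 forms (R2). B-31 and H-57 present → K-69 forms (R13). P-74, N-61, and K-69 present → M-15 forms (R1). [6 rule applications]
B-31 needs fewer.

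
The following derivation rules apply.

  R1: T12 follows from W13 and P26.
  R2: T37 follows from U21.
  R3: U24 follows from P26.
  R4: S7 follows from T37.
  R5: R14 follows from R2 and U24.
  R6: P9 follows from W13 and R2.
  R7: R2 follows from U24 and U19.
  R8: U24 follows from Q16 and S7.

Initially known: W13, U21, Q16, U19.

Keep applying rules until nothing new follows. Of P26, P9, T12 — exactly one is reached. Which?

From U21, R2 gives T37.
T37 holds, so S7 follows (R4).
Q16 and S7 hold, so U24 follows (R8).
U24 and U19 hold, so R2 follows (R7).
From W13 and R2, R6 gives P9.
T12 would need W13 and P26 (R1), but P26 is never established. No rule produces P26, and it is not given.

P9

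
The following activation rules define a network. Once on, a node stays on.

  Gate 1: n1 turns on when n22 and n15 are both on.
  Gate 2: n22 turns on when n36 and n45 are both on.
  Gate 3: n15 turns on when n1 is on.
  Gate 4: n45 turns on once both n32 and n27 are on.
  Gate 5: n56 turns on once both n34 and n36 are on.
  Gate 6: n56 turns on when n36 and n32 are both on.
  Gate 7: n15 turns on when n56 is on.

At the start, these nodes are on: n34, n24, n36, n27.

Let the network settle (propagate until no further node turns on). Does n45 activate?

n45 would need n32 and n27 (Gate 4), but n32 never turns on.

No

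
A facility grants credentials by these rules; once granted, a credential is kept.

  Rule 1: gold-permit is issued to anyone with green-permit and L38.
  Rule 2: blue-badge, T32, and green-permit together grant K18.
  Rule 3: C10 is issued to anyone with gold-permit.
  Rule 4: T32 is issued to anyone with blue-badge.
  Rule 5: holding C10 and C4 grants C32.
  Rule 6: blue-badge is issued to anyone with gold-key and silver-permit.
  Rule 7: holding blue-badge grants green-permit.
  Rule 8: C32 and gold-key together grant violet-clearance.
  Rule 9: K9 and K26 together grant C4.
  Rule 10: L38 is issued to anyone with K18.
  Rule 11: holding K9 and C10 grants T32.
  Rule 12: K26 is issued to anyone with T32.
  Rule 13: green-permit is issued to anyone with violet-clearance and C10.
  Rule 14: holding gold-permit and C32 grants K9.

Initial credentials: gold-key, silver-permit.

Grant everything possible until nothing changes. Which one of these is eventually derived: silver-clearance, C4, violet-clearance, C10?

C10

Holding gold-key and silver-permit grants blue-badge (Rule 6).
Holding blue-badge grants T32 (Rule 4).
Holding blue-badge grants green-permit (Rule 7).
Holding blue-badge, T32, and green-permit grants K18 (Rule 2).
Holding K18 grants L38 (Rule 10).
Holding green-permit and L38 grants gold-permit (Rule 1).
Holding gold-permit grants C10 (Rule 3).
C4 would need K9 and K26 (Rule 9), but K9 is never granted. violet-clearance would need C32 and gold-key (Rule 8), but C32 is never granted. No rule produces silver-clearance, and it is not given.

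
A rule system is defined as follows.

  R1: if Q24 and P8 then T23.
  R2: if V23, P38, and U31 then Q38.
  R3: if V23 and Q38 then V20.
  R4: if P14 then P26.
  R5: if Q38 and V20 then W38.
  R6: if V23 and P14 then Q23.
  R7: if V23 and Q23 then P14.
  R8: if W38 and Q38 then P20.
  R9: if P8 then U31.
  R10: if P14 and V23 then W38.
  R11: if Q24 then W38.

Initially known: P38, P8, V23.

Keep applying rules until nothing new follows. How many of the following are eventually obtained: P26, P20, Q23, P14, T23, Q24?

From P8, R9 gives U31.
V23, P38, and U31 hold, so Q38 follows (R2).
V23 and Q38 hold, so V20 follows (R3).
Q38 and V20 hold, so W38 follows (R5).
W38 and Q38 hold, so P20 follows (R8).
P26 would need P14 (R4), but P14 is never established.
P20: reached.
Q23 would need V23 and P14 (R6), but P14 is never established.
P14 would need V23 and Q23 (R7), but Q23 is never established.
T23 would need Q24 and P8 (R1), but Q24 is never established.
No rule produces Q24, and it is not given.
Reached: P20 — 1 of the 6.

1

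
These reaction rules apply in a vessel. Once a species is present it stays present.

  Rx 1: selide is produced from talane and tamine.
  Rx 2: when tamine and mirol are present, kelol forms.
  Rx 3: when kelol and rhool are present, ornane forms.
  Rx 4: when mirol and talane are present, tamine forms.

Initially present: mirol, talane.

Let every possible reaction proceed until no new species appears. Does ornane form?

ornane would need kelol and rhool (Rx 3), but rhool never forms.

No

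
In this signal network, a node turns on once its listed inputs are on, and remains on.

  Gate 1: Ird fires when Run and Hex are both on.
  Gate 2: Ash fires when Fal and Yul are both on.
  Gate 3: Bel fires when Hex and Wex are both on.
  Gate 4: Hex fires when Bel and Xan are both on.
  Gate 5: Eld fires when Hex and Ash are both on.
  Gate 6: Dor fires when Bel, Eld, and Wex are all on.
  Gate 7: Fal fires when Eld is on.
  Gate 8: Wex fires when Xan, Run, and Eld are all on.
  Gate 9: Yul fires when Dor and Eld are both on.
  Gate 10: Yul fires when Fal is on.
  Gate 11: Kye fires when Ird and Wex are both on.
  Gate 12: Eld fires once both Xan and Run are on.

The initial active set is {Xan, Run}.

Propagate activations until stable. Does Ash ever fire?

Xan and Run are on, so Eld fires (Gate 12).
Gate 7: Eld on → Fal on.
Fal is on, so Yul fires (Gate 10).
Fal and Yul are on, so Ash fires (Gate 2).

Yes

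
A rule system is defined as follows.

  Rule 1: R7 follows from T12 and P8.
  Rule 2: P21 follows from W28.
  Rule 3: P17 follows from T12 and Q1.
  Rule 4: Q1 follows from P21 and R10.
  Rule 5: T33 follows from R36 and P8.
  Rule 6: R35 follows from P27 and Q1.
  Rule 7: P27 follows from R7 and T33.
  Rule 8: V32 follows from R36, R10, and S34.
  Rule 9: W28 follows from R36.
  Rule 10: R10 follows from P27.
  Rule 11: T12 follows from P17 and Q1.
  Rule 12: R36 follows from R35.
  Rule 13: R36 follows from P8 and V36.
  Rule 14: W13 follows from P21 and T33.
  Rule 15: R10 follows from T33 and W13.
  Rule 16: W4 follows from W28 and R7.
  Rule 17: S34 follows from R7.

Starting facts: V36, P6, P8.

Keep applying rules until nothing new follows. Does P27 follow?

No

P27 would need R7 and T33 (Rule 7), but R7 is never established.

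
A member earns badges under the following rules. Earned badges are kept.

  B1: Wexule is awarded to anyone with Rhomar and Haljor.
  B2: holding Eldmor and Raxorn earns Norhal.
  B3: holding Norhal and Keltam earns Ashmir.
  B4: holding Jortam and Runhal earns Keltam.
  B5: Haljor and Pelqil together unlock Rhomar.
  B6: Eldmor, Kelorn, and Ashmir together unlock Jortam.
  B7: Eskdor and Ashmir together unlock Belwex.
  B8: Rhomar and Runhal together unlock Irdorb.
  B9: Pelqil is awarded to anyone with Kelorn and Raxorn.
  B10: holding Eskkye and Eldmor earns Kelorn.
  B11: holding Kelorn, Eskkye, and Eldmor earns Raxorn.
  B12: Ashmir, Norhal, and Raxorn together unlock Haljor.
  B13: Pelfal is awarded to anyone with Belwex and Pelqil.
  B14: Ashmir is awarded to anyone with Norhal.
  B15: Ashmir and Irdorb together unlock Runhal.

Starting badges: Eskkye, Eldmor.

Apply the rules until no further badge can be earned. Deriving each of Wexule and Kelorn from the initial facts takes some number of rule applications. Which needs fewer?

Kelorn: With Eskkye and Eldmor, Kelorn is earned (B10). [1 rule application]
Wexule: With Eskkye and Eldmor, Kelorn is earned (B10). With Kelorn, Eskkye, and Eldmor, Raxorn is earned (B11). With Eldmor and Raxorn, Norhal is earned (B2). With Kelorn and Raxorn, Pelqil is earned (B9). With Norhal, Ashmir is earned (B14). With Ashmir, Norhal, and Raxorn, Haljor is earned (B12). With Haljor and Pelqil, Rhomar is earned (B5). With Rhomar and Haljor, Wexule is earned (B1). [8 rule applications]
Kelorn needs fewer.

Kelorn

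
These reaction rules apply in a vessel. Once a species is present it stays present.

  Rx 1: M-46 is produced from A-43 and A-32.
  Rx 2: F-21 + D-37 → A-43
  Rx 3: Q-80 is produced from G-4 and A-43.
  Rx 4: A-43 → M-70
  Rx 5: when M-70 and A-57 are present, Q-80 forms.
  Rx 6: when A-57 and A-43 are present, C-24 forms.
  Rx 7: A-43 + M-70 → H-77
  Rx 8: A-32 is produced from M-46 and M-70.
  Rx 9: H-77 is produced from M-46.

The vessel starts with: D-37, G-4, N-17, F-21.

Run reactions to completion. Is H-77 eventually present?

Yes

F-21 and D-37 present → A-43 forms (Rx 2).
A-43 present → M-70 forms (Rx 4).
A-43 and M-70 present → H-77 forms (Rx 7).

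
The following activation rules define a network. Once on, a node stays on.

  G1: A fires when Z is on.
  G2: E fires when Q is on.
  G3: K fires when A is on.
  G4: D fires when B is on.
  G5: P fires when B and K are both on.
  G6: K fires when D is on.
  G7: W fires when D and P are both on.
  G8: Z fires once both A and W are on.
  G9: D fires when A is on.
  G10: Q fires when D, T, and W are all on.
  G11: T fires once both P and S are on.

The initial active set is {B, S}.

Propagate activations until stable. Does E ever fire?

Yes

G4: B on → D on.
D is on, so K fires (G6).
G5: B and K on → P on.
P and S are on, so T fires (G11).
G7: D and P on → W on.
G10: D, T, and W on → Q on.
G2: Q on → E on.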